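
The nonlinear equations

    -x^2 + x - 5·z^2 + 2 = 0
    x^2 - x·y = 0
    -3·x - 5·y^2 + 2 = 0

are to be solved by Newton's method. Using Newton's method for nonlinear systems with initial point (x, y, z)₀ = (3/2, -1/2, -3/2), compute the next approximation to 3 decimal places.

(0.779, -0.183, -0.929)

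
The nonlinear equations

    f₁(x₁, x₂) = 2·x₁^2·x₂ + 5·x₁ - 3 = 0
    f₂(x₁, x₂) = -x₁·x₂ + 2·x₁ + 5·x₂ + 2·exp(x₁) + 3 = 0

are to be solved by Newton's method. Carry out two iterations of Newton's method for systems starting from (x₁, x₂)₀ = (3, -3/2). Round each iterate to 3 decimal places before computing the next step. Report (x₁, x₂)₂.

At (3, -3/2): F = (-15.000, 46.17107).
Jacobian J = [[4·x₁·x₂ + 5, 2·x₁^2], [-x₂ + 2·exp(x₁) + 2, -x₁ + 5]].
At the point, J = [[-13.000, 18.000], [43.67107, 2.000]] (det J = -812.07933).
Solving J·Δ = −F gives Δ = (-1.060, 0.068).
Then the next iterate is (x₁, x₂)₁ = (1.940, -1.432).
Round to (1.940, -1.432) and repeat: F = (-4.07895, 16.41558), J = [[-6.11232, 7.52720], [17.34950, 3.060]].
Δ = (-0.911, -0.198), so (x₁, x₂)₂ = (1.029, -1.630).

(1.029, -1.630)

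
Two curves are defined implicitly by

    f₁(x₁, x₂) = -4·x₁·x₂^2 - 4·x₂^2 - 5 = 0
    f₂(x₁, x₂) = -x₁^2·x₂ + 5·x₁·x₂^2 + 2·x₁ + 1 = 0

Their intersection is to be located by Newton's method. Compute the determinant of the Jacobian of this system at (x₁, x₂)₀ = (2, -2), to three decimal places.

J = [[-4·x₂^2, -8·x₁·x₂ - 8·x₂], [-2·x₁·x₂ + 5·x₂^2 + 2, -x₁^2 + 10·x₁·x₂]].
At the point, J = [[-16.000, 48.000], [30.000, -44.000]].
det J = -736.000.

-736.000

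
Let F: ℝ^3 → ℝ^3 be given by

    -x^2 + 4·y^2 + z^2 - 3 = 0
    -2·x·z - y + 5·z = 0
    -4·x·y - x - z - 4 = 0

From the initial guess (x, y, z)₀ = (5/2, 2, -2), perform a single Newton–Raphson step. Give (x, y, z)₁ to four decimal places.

At (5/2, 2, -2): F = (10.7500, -2.0000, -24.5000).
Jacobian J = [[-2·x, 8·y, 2·z], [-2·z, -1, -2·x + 5], [-4·y - 1, -4·x, -1]].
At the point, J = [[-5.0000, 16.0000, -4.0000], [4.0000, -1.0000, 0.0000], [-9.0000, -10.0000, -1.0000]] (det J = 255.0000).
Solving J·Δ = −F gives Δ = (0.0127, -1.9490, -5.1245).
Then the next iterate is (x, y, z)₁ = (2.5127, 0.0510, -7.1245).

(2.5127, 0.0510, -7.1245)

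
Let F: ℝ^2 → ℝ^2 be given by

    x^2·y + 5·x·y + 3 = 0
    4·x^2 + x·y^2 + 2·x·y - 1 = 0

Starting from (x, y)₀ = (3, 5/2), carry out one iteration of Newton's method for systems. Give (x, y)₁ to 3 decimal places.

At (3, 5/2): F = (63.000, 68.750).
Jacobian J = [[2·x·y + 5·y, x^2 + 5·x], [8·x + y^2 + 2·y, 2·x·y + 2·x]].
At the point, J = [[27.500, 24.000], [35.250, 21.000]] (det J = -268.500).
Solving J·Δ = −F gives Δ = (-1.218, -1.230).
Then the next iterate is (x, y)₁ = (1.782, 1.270).

(1.782, 1.270)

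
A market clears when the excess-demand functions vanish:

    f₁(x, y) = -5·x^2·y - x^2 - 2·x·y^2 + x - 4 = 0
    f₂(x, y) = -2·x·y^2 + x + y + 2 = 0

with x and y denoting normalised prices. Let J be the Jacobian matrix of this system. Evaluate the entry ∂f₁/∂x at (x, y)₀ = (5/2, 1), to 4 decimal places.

∂f₁/∂x = -10·x·y - 2·x - 2·y^2 + 1.
At (5/2, 1) this is -31.0000.

-31.0000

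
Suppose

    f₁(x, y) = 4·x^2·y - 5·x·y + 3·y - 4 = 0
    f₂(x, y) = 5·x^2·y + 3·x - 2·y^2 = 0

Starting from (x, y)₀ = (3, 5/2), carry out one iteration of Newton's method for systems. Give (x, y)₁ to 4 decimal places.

(-0.1313, 6.3640)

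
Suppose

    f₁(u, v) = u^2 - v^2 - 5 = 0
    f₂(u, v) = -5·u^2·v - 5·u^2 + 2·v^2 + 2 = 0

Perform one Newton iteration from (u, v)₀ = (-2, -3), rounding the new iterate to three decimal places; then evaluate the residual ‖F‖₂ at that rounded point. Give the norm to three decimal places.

10.298

At (-2, -3): F = (-10.000, 60.000).
Jacobian J = [[2·u, -2·v], [-10·u·v - 10·u, -5·u^2 + 4·v]].
At the point, J = [[-4.000, 6.000], [-40.000, -32.000]] (det J = 368.000).
Solving J·Δ = −F gives Δ = (0.109, 1.739).
Then the next iterate is (u, v)₁ = (-1.891, -1.261).
Re-evaluating at (-1.891, -1.261): F = (-3.01424, 9.84677), so ‖F‖₂ = 10.298.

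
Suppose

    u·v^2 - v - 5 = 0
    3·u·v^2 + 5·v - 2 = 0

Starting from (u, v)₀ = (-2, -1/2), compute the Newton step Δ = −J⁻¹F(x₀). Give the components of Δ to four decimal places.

At (-2, -1/2): F = (-5.0000, -6.0000).
Jacobian J = [[v^2, 2·u·v - 1], [3·v^2, 6·u·v + 5]].
At the point, J = [[0.2500, 1.0000], [0.7500, 11.0000]] (det J = 2.0000).
Solving J·Δ = −F gives Δ = (24.5000, -1.1250).

(24.5000, -1.1250)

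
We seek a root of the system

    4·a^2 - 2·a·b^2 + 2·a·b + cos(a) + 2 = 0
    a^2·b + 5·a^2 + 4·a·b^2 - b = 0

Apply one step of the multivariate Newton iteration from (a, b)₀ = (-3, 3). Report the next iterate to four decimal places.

(-1.6807, 2.1433)

At (-3, 3): F = (73.010008, -39.0000).
Jacobian J = [[8·a - 2·b^2 + 2·b - sin(a), -4·a·b + 2·a], [2·a·b + 10·a + 4·b^2, a^2 + 8·a·b - 1]].
At the point, J = [[-35.858880, 30.0000], [-12.0000, -64.0000]] (det J = 2654.968319).
Solving J·Δ = −F gives Δ = (1.3193, -0.8567).
Then the next iterate is (a, b)₁ = (-1.6807, 2.1433).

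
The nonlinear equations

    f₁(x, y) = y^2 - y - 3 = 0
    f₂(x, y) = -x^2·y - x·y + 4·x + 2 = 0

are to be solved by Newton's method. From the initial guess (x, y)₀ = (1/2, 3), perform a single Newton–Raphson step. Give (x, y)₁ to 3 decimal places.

At (1/2, 3): F = (3.000, 1.750).
Jacobian J = [[0, 2·y - 1], [-2·x·y - y + 4, -x^2 - x]].
At the point, J = [[0.000, 5.000], [-2.000, -0.750]] (det J = 10.000).
Solving J·Δ = −F gives Δ = (1.100, -0.600).
Then the next iterate is (x, y)₁ = (1.600, 2.400).

(1.600, 2.400)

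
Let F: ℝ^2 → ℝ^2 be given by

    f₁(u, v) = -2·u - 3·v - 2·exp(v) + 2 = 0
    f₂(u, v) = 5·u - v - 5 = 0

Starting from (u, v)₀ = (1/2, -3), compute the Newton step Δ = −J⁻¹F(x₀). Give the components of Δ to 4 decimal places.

(0.4772, 2.8862)

At (1/2, -3): F = (9.900426, 0.5000).
Jacobian J = [[-2, -2·exp(v) - 3], [5, -1]].
At the point, J = [[-2.0000, -3.099574], [5.0000, -1.0000]] (det J = 17.497871).
Solving J·Δ = −F gives Δ = (0.4772, 2.8862).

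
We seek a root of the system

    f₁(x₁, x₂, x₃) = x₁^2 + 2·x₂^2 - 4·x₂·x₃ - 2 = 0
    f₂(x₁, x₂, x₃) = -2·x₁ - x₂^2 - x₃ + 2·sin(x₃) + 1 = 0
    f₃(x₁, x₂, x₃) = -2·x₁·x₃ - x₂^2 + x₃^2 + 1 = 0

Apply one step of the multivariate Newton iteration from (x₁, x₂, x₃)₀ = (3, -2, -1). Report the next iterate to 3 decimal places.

At (3, -2, -1): F = (7.000, -9.68294, 4.000).
Jacobian J = [[2·x₁, 4·x₂ - 4·x₃, -4·x₂], [-2, -2·x₂, 2·cos(x₃) - 1], [-2·x₃, -2·x₂, -2·x₁ + 2·x₃]].
At the point, J = [[6.000, -4.000, 8.000], [-2.000, 4.000, 0.08060], [2.000, 4.000, -8.000]] (det J = -258.57935).
Solving J·Δ = −F gives Δ = (-1.375, 1.713, 1.013).
Then the next iterate is (x₁, x₂, x₃)₁ = (1.625, -0.287, 0.013).

(1.625, -0.287, 0.013)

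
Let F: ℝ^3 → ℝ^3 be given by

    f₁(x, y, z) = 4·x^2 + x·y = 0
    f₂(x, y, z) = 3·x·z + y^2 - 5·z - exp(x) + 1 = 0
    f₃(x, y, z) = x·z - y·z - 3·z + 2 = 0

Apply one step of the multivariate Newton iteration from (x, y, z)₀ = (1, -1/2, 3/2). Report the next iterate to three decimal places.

(0.011, 3.419, -3.575)

At (1, -1/2, 3/2): F = (3.500, -4.46828, -0.250).
Jacobian J = [[8·x + y, x, 0], [3·z - exp(x), 2·y, 3·x - 5], [z, -z, x - y - 3]].
At the point, J = [[7.500, 1.000, 0.000], [1.78172, -1.000, -2.000], [1.500, -1.500, -1.500]] (det J = -11.57742).
Solving J·Δ = −F gives Δ = (-0.989, 3.919, -5.075).
Then the next iterate is (x, y, z)₁ = (0.011, 3.419, -3.575).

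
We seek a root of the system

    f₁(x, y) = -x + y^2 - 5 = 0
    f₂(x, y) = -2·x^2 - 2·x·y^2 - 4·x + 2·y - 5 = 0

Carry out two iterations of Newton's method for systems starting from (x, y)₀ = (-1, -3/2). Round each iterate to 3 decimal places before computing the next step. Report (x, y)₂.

(-0.842, -2.043)

At (-1, -3/2): F = (-1.750, -1.500).
Jacobian J = [[-1, 2·y], [-4·x - 2·y^2 - 4, -4·x·y + 2]].
At the point, J = [[-1.000, -3.000], [-4.500, -4.000]] (det J = -9.500).
Solving J·Δ = −F gives Δ = (0.263, -0.671).
Then the next iterate is (x, y)₁ = (-0.737, -2.171).
Round to (-0.737, -2.171) and repeat: F = (0.45024, -0.53302), J = [[-1.000, -4.342], [-10.47848, -4.40011]].
Δ = (-0.105, 0.128), so (x, y)₂ = (-0.842, -2.043).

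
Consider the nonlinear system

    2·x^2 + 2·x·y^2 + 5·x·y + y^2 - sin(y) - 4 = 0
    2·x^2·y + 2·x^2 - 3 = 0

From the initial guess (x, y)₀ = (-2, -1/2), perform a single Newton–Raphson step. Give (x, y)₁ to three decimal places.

At (-2, -1/2): F = (8.72943, 1.000).
Jacobian J = [[4·x + 2·y^2 + 5·y, 4·x·y + 5·x + 2·y - cos(y)], [4·x·y + 4·x, 2·x^2]].
At the point, J = [[-10.000, -7.87758], [-4.000, 8.000]] (det J = -111.51033).
Solving J·Δ = −F gives Δ = (0.697, 0.223).
Then the next iterate is (x, y)₁ = (-1.303, -0.277).

(-1.303, -0.277)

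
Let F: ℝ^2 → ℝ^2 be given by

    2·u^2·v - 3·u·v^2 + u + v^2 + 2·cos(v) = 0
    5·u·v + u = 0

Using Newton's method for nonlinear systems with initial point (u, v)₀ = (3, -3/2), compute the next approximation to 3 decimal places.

(6.273, 1.218)

At (3, -3/2): F = (-41.85853, -19.500).
Jacobian J = [[4·u·v - 3·v^2 + 1, 2·u^2 - 6·u·v + 2·v - 2·sin(v)], [5·v + 1, 5·u]].
At the point, J = [[-23.750, 43.99499], [-6.500, 15.000]] (det J = -70.28257).
Solving J·Δ = −F gives Δ = (3.273, 2.718).
Then the next iterate is (u, v)₁ = (6.273, 1.218).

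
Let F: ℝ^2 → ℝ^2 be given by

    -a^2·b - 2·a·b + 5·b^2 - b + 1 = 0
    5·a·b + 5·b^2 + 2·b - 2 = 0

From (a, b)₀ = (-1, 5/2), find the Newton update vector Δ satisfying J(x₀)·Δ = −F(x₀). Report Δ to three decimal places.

At (-1, 5/2): F = (32.250, 21.750).
Jacobian J = [[-2·a·b - 2·b, -a^2 - 2·a + 10·b - 1], [5·b, 5·a + 10·b + 2]].
At the point, J = [[0.000, 25.000], [12.500, 22.000]] (det J = -312.500).
Solving J·Δ = −F gives Δ = (0.530, -1.290).

(0.530, -1.290)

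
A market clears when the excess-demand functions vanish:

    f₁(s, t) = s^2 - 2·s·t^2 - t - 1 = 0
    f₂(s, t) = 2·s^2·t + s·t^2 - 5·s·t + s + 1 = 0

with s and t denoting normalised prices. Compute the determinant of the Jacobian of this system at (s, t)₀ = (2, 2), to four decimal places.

163.0000

J = [[2·s - 2·t^2, -4·s·t - 1], [4·s·t + t^2 - 5·t + 1, 2·s^2 + 2·s·t - 5·s]].
At the point, J = [[-4.0000, -17.0000], [11.0000, 6.0000]].
det J = 163.0000.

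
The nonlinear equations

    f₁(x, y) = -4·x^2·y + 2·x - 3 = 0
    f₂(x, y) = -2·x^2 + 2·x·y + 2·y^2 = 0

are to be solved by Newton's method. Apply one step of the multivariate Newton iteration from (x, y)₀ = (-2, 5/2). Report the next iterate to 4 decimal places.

(-1.1957, 1.6739)

At (-2, 5/2): F = (-47.0000, -5.5000).
Jacobian J = [[-8·x·y + 2, -4·x^2], [-4·x + 2·y, 2·x + 4·y]].
At the point, J = [[42.0000, -16.0000], [13.0000, 6.0000]] (det J = 460.0000).
Solving J·Δ = −F gives Δ = (0.8043, -0.8261).
Then the next iterate is (x, y)₁ = (-1.1957, 1.6739).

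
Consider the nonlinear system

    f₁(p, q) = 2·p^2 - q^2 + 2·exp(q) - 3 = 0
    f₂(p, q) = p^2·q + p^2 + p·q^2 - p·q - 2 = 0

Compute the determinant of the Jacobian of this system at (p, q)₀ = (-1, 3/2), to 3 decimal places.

29.344

J = [[4·p, -2·q + 2·exp(q)], [2·p·q + 2·p + q^2 - q, p^2 + 2·p·q - p]].
At the point, J = [[-4.000, 5.96338], [-4.250, -1.000]].
det J = 29.344.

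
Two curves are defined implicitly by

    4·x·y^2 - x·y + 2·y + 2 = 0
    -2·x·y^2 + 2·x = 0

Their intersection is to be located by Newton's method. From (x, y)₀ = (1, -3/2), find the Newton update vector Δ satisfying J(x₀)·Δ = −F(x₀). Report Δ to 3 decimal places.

(-0.831, 0.070)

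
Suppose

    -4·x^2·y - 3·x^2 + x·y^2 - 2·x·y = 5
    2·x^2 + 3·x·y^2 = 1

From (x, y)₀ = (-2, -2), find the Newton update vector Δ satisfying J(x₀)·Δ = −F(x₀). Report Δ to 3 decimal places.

At (-2, -2): F = (-1.000, -17.000).
Jacobian J = [[-8·x·y - 6·x + y^2 - 2·y, -4·x^2 + 2·x·y - 2·x], [4·x + 3·y^2, 6·x·y]].
At the point, J = [[-12.000, -4.000], [4.000, 24.000]] (det J = -272.000).
Solving J·Δ = −F gives Δ = (-0.338, 0.765).

(-0.338, 0.765)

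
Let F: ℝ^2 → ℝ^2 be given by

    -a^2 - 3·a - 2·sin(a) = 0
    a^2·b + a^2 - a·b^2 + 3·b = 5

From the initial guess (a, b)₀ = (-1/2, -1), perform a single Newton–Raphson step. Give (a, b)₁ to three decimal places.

(0.088, 2.595)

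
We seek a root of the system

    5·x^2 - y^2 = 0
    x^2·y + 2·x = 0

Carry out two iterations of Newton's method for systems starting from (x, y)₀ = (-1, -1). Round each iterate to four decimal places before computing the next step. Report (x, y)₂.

At (-1, -1): F = (4.0000, -3.0000).
Jacobian J = [[10·x, -2·y], [2·x·y + 2, x^2]].
At the point, J = [[-10.0000, 2.0000], [4.0000, 1.0000]] (det J = -18.0000).
Solving J·Δ = −F gives Δ = (0.5556, 0.7778).
Then the next iterate is (x, y)₁ = (-0.4444, -0.2222).
Round to (-0.4444, -0.2222) and repeat: F = (0.938084, -0.932683), J = [[-4.4440, 0.4444], [2.197491, 0.197491]].
Δ = (0.3235, 1.1236), so (x, y)₂ = (-0.1209, 0.9014).

(-0.1209, 0.9014)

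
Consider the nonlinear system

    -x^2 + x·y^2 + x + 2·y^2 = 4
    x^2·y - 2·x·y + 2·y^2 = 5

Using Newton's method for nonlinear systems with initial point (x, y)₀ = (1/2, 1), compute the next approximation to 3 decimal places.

At (1/2, 1): F = (-1.250, -3.750).
Jacobian J = [[-2·x + y^2 + 1, 2·x·y + 4·y], [2·x·y - 2·y, x^2 - 2·x + 4·y]].
At the point, J = [[1.000, 5.000], [-1.000, 3.250]] (det J = 8.250).
Solving J·Δ = −F gives Δ = (-1.780, 0.606).
Then the next iterate is (x, y)₁ = (-1.280, 1.606).

(-1.280, 1.606)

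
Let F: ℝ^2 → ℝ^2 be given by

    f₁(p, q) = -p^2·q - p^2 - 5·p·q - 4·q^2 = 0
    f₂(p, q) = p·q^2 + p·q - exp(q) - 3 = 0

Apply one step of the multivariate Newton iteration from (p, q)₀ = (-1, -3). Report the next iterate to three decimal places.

At (-1, -3): F = (-49.000, -9.04979).
Jacobian J = [[-2·p·q - 2·p - 5·q, -p^2 - 5·p - 8·q], [q^2 + q, 2·p·q + p - exp(q)]].
At the point, J = [[11.000, 28.000], [6.000, 4.95021]] (det J = -113.54766).
Solving J·Δ = −F gives Δ = (0.095, 1.713).
Then the next iterate is (p, q)₁ = (-0.905, -1.287).

(-0.905, -1.287)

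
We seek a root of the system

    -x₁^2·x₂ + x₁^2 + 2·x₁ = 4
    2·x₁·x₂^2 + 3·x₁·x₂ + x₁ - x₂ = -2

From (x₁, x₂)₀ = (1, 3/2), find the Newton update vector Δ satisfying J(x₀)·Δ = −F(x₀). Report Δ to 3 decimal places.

(0.528, -1.972)

At (1, 3/2): F = (-2.500, 10.500).
Jacobian J = [[-2·x₁·x₂ + 2·x₁ + 2, -x₁^2], [2·x₂^2 + 3·x₂ + 1, 4·x₁·x₂ + 3·x₁ - 1]].
At the point, J = [[1.000, -1.000], [10.000, 8.000]] (det J = 18.000).
Solving J·Δ = −F gives Δ = (0.528, -1.972).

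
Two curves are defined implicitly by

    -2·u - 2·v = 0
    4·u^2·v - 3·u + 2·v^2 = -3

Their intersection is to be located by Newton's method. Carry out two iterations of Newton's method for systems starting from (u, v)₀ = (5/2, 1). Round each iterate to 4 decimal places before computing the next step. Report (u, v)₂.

(-2.6206, 2.6206)

At (5/2, 1): F = (-7.0000, 22.5000).
Jacobian J = [[-2, -2], [8·u·v - 3, 4·u^2 + 4·v]].
At the point, J = [[-2.0000, -2.0000], [17.0000, 29.0000]] (det J = -24.0000).
Solving J·Δ = −F gives Δ = (-6.5833, 3.0833).
Then the next iterate is (u, v)₁ = (-4.0833, 4.0833).
Round to (-4.0833, 4.0833) and repeat: F = (0.0000, 320.925557), J = [[-2.0000, -2.0000], [-136.386711, 83.026556]].
Δ = (1.4627, -1.4627), so (u, v)₂ = (-2.6206, 2.6206).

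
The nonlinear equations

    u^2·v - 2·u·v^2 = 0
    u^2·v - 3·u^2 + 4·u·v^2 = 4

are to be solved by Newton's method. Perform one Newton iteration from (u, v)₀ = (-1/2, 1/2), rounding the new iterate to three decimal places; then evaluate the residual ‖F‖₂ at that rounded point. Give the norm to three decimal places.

20.136

At (-1/2, 1/2): F = (0.375, -5.125).
Jacobian J = [[2·u·v - 2·v^2, u^2 - 4·u·v], [2·u·v - 6·u + 4·v^2, u^2 + 8·u·v]].
At the point, J = [[-1.000, 1.250], [3.500, -1.750]] (det J = -2.625).
Solving J·Δ = −F gives Δ = (2.190, 1.452).
Then the next iterate is (u, v)₁ = (1.690, 1.952).
Re-evaluating at (1.690, 1.952): F = (-7.30372, 18.76446), so ‖F‖₂ = 20.136.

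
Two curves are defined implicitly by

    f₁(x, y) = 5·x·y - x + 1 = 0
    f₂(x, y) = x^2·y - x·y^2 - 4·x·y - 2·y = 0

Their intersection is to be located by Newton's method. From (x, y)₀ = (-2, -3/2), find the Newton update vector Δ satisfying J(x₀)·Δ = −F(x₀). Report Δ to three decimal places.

(0.520, 1.358)

At (-2, -3/2): F = (18.000, -10.500).
Jacobian J = [[5·y - 1, 5·x], [2·x·y - y^2 - 4·y, x^2 - 2·x·y - 4·x - 2]].
At the point, J = [[-8.500, -10.000], [9.750, 4.000]] (det J = 63.500).
Solving J·Δ = −F gives Δ = (0.520, 1.358).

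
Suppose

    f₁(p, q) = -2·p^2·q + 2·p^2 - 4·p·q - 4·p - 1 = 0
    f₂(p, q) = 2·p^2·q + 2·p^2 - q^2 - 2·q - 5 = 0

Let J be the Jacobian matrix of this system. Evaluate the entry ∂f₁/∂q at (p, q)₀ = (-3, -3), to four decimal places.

∂f₁/∂q = -2·p^2 - 4·p.
At (-3, -3) this is -6.0000.

-6.0000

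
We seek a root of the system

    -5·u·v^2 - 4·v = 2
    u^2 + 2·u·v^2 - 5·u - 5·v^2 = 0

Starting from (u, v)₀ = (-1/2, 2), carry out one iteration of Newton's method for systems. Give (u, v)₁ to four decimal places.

(-0.7724, 1.0919)

At (-1/2, 2): F = (0.0000, -21.2500).
Jacobian J = [[-5·v^2, -10·u·v - 4], [2·u + 2·v^2 - 5, 4·u·v - 10·v]].
At the point, J = [[-20.0000, 6.0000], [2.0000, -24.0000]] (det J = 468.0000).
Solving J·Δ = −F gives Δ = (-0.2724, -0.9081).
Then the next iterate is (u, v)₁ = (-0.7724, 1.0919).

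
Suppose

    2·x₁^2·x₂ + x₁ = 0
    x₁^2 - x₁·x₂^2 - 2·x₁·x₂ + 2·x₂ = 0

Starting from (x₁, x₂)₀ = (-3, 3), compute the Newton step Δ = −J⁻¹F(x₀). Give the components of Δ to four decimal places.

(0.4624, -1.9342)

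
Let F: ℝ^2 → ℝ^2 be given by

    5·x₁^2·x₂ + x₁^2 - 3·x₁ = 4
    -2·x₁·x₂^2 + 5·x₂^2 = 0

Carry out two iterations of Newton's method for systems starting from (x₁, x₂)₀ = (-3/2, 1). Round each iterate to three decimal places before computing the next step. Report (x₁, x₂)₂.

At (-3/2, 1): F = (14.000, 8.000).
Jacobian J = [[10·x₁·x₂ + 2·x₁ - 3, 5·x₁^2], [-2·x₂^2, -4·x₁·x₂ + 10·x₂]].
At the point, J = [[-21.000, 11.250], [-2.000, 16.000]] (det J = -313.500).
Solving J·Δ = −F gives Δ = (0.427, -0.447).
Then the next iterate is (x₁, x₂)₁ = (-1.073, 0.553).
Round to (-1.073, 0.553) and repeat: F = (3.55375, 2.18531), J = [[-11.07969, 5.75664], [-0.61162, 7.90348]].
Δ = (0.185, -0.262), so (x₁, x₂)₂ = (-0.888, 0.291).

(-0.888, 0.291)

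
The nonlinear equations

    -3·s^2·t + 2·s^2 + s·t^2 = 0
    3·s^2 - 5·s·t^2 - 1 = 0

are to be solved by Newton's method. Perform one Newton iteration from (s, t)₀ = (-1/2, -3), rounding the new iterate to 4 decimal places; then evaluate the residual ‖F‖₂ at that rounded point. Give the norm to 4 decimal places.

6.3493

At (-1/2, -3): F = (-1.7500, 22.2500).
Jacobian J = [[-6·s·t + 4·s + t^2, -3·s^2 + 2·s·t], [6·s - 5·t^2, -10·s·t]].
At the point, J = [[-2.0000, 2.2500], [-48.0000, -15.0000]] (det J = 138.0000).
Solving J·Δ = −F gives Δ = (0.1726, 0.9312).
Then the next iterate is (s, t)₁ = (-0.3274, -2.0688).
Re-evaluating at (-0.3274, -2.0688): F = (-0.521600, 6.327823), so ‖F‖₂ = 6.3493.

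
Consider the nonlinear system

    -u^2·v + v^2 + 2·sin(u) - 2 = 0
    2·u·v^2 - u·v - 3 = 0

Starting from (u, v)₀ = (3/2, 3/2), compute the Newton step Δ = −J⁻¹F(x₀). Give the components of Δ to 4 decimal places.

At (3/2, 3/2): F = (-1.130010, 1.5000).
Jacobian J = [[-2·u·v + 2·cos(u), -u^2 + 2·v], [2·v^2 - v, 4·u·v - u]].
At the point, J = [[-4.358526, 0.7500], [3.0000, 7.5000]] (det J = -34.938942).
Solving J·Δ = −F gives Δ = (-0.2748, -0.0901).

(-0.2748, -0.0901)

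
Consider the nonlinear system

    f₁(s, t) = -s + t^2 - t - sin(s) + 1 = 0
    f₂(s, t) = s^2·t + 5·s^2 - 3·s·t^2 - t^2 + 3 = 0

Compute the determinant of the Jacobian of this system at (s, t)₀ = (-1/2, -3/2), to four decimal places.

J = [[-cos(s) - 1, 2·t - 1], [2·s·t + 10·s - 3·t^2, s^2 - 6·s·t - 2·t]].
At the point, J = [[-1.877583, -4.0000], [-10.2500, -1.2500]].
det J = -38.6530.

-38.6530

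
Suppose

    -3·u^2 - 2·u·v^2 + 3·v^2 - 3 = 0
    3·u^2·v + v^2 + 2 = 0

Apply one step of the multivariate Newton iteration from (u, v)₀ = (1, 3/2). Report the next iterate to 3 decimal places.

(0.458, 0.854)

At (1, 3/2): F = (-3.750, 8.750).
Jacobian J = [[-6·u - 2·v^2, -4·u·v + 6·v], [6·u·v, 3·u^2 + 2·v]].
At the point, J = [[-10.500, 3.000], [9.000, 6.000]] (det J = -90.000).
Solving J·Δ = −F gives Δ = (-0.542, -0.646).
Then the next iterate is (u, v)₁ = (0.458, 0.854).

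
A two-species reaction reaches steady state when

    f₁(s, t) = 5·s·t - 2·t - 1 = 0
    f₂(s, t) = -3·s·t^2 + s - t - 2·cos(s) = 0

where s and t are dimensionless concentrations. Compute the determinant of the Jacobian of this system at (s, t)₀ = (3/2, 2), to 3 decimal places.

J = [[5·t, 5·s - 2], [-3·t^2 + 2·sin(s) + 1, -6·s·t - 1]].
At the point, J = [[10.000, 5.500], [-9.00501, -19.000]].
det J = -140.472.

-140.472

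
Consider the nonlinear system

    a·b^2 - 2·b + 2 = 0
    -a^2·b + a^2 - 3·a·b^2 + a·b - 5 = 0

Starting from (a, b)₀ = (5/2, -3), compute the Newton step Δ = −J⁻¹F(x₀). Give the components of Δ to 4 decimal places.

(-1.6056, 0.9441)

At (5/2, -3): F = (30.5000, -55.0000).
Jacobian J = [[b^2, 2·a·b - 2], [-2·a·b + 2·a - 3·b^2 + b, -a^2 - 6·a·b + a]].
At the point, J = [[9.0000, -17.0000], [-10.0000, 41.2500]] (det J = 201.2500).
Solving J·Δ = −F gives Δ = (-1.6056, 0.9441).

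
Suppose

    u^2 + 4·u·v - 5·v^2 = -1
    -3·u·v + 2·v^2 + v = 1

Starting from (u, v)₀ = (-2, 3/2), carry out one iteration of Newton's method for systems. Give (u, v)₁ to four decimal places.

(-0.9065, 0.8016)

At (-2, 3/2): F = (-18.2500, 14.0000).
Jacobian J = [[2·u + 4·v, 4·u - 10·v], [-3·v, -3·u + 4·v + 1]].
At the point, J = [[2.0000, -23.0000], [-4.5000, 13.0000]] (det J = -77.5000).
Solving J·Δ = −F gives Δ = (1.0935, -0.6984).
Then the next iterate is (u, v)₁ = (-0.9065, 0.8016).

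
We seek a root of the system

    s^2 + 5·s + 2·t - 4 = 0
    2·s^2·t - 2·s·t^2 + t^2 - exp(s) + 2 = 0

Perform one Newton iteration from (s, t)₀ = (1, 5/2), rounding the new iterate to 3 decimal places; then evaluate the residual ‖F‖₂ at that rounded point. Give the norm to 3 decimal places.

At (1, 5/2): F = (7.000, -1.96828).
Jacobian J = [[2·s + 5, 2], [4·s·t - 2·t^2 - exp(s), 2·s^2 - 4·s·t + 2·t]].
At the point, J = [[7.000, 2.000], [-5.21828, -3.000]] (det J = -10.56344).
Solving J·Δ = −F gives Δ = (-1.615, 2.154).
Then the next iterate is (s, t)₁ = (-0.615, 4.654).
Re-evaluating at (-0.615, 4.654): F = (2.61122, 53.28104), so ‖F‖₂ = 53.345.

53.345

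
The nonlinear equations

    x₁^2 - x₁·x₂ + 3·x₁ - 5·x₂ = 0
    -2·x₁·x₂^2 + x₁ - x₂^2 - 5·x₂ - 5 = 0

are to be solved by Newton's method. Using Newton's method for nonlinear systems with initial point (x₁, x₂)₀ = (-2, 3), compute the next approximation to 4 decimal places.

(-3.2427, 0.9903)

At (-2, 3): F = (-11.0000, 5.0000).
Jacobian J = [[2·x₁ - x₂ + 3, -x₁ - 5], [-2·x₂^2 + 1, -4·x₁·x₂ - 2·x₂ - 5]].
At the point, J = [[-4.0000, -3.0000], [-17.0000, 13.0000]] (det J = -103.0000).
Solving J·Δ = −F gives Δ = (-1.2427, -2.0097).
Then the next iterate is (x₁, x₂)₁ = (-3.2427, 0.9903).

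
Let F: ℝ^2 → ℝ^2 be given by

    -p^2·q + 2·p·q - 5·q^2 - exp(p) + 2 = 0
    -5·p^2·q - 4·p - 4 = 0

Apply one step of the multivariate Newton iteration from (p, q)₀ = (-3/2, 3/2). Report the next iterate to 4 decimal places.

(-1.1378, 0.7735)

At (-3/2, 3/2): F = (-17.348130, -14.8750).
Jacobian J = [[-2·p·q + 2·q - exp(p), -p^2 + 2·p - 10·q], [-10·p·q - 4, -5·p^2]].
At the point, J = [[7.276870, -20.2500], [18.5000, -11.2500]] (det J = 292.760214).
Solving J·Δ = −F gives Δ = (0.3622, -0.7265).
Then the next iterate is (p, q)₁ = (-1.1378, 0.7735).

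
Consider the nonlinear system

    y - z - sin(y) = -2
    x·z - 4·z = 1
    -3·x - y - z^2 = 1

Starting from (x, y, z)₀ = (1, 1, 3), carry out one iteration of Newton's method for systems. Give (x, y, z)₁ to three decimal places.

At (1, 1, 3): F = (-0.84147, -10.000, -14.000).
Jacobian J = [[0, -cos(y) + 1, -1], [z, 0, x - 4], [-3, -1, -2·z]].
At the point, J = [[0.000, 0.45970, -1.000], [3.000, 0.000, -3.000], [-3.000, -1.000, -6.000]] (det J = 15.41184).
Solving J·Δ = −F gives Δ = (1.022, -3.198, -2.311).
Then the next iterate is (x, y, z)₁ = (2.022, -2.198, 0.689).

(2.022, -2.198, 0.689)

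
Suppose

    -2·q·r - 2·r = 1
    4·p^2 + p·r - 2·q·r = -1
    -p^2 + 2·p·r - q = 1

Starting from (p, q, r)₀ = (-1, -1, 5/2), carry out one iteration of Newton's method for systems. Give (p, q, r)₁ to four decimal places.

(1.8000, -1.2000, 9.4000)

At (-1, -1, 5/2): F = (-1.0000, 7.5000, -6.0000).
Jacobian J = [[0, -2·r, -2·q - 2], [8·p + r, -2·r, p - 2·q], [-2·p + 2·r, -1, 2·p]].
At the point, J = [[0.0000, -5.0000, 0.0000], [-5.5000, -5.0000, 1.0000], [7.0000, -1.0000, -2.0000]] (det J = 20.0000).
Solving J·Δ = −F gives Δ = (2.8000, -0.2000, 6.9000).
Then the next iterate is (p, q, r)₁ = (1.8000, -1.2000, 9.4000).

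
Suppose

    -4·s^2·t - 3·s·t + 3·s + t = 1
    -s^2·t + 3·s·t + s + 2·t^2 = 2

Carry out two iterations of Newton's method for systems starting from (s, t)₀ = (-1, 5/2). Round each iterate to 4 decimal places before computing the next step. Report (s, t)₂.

At (-1, 5/2): F = (-4.0000, -0.5000).
Jacobian J = [[-8·s·t - 3·t + 3, -4·s^2 - 3·s + 1], [-2·s·t + 3·t + 1, -s^2 + 3·s + 4·t]].
At the point, J = [[15.5000, 0.0000], [13.5000, 6.0000]] (det J = 93.0000).
Solving J·Δ = −F gives Δ = (0.2581, -0.4973).
Then the next iterate is (s, t)₁ = (-0.7419, 2.0027).
Round to (-0.7419, 2.0027) and repeat: F = (-1.174860, -0.280012), J = [[8.878325, 1.024038], [9.979706, 5.234684]].
Δ = (0.1617, -0.2548), so (s, t)₂ = (-0.5802, 1.7479).

(-0.5802, 1.7479)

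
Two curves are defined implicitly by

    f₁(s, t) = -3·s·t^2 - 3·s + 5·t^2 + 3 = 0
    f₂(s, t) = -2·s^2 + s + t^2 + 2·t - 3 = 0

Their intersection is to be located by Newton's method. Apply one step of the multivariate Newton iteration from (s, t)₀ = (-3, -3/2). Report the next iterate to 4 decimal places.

At (-3, -3/2): F = (43.5000, -24.7500).
Jacobian J = [[-3·t^2 - 3, -6·s·t + 10·t], [-4·s + 1, 2·t + 2]].
At the point, J = [[-9.7500, -42.0000], [13.0000, -1.0000]] (det J = 555.7500).
Solving J·Δ = −F gives Δ = (1.9487, 0.5833).
Then the next iterate is (s, t)₁ = (-1.0513, -0.9167).

(-1.0513, -0.9167)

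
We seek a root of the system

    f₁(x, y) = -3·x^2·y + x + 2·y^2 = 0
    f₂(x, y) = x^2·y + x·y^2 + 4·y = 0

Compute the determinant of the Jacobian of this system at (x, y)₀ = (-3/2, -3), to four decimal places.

-59.0000

J = [[-6·x·y + 1, -3·x^2 + 4·y], [2·x·y + y^2, x^2 + 2·x·y + 4]].
At the point, J = [[-26.0000, -18.7500], [18.0000, 15.2500]].
det J = -59.0000.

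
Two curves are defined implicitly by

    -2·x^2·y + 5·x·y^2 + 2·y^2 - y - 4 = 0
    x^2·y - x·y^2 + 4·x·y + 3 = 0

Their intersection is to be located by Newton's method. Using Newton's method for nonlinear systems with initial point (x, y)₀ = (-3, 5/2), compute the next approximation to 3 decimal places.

(-4.886, -0.455)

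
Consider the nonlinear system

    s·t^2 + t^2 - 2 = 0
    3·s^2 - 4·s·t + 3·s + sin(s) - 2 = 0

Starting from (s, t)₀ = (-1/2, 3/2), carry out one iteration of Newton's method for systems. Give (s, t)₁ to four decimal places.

At (-1/2, 3/2): F = (-0.8750, -0.229426).
Jacobian J = [[t^2, 2·s·t + 2·t], [6·s - 4·t + cos(s) + 3, -4·s]].
At the point, J = [[2.2500, 1.5000], [-5.122417, 2.0000]] (det J = 12.183626).
Solving J·Δ = −F gives Δ = (0.1154, 0.4102).
Then the next iterate is (s, t)₁ = (-0.3846, 1.9102).

(-0.3846, 1.9102)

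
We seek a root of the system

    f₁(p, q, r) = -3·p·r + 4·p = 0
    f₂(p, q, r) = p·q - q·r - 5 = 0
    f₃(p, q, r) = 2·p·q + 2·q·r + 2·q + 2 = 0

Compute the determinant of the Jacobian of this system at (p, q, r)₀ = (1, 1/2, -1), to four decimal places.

J = [[-3·r + 4, 0, -3·p], [q, p - r, -q], [2·q, 2·p + 2·r + 2, 2·q]].
At the point, J = [[7.0000, 0.0000, -3.0000], [0.5000, 2.0000, -0.5000], [1.0000, 2.0000, 1.0000]].
det J = 24.0000.

24.0000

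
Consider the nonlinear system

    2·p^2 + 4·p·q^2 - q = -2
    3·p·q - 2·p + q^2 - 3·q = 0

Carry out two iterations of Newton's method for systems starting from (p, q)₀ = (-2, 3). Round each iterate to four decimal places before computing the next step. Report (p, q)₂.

At (-2, 3): F = (-65.0000, -14.0000).
Jacobian J = [[4·p + 4·q^2, 8·p·q - 1], [3·q - 2, 3·p + 2·q - 3]].
At the point, J = [[28.0000, -49.0000], [7.0000, -3.0000]] (det J = 259.0000).
Solving J·Δ = −F gives Δ = (1.8958, -0.2432).
Then the next iterate is (p, q)₁ = (-0.1042, 2.7568).
Round to (-0.1042, 2.7568) and repeat: F = (-3.902742, -1.323829), J = [[29.982985, -3.298068], [6.2704, 2.2010]].
Δ = (0.1495, 0.1756), so (p, q)₂ = (0.0453, 2.9324).

(0.0453, 2.9324)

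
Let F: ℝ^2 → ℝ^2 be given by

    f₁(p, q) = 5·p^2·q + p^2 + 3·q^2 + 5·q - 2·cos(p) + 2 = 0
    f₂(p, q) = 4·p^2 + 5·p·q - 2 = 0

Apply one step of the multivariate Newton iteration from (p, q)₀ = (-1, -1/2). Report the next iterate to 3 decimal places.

At (-1, -1/2): F = (-2.33060, 4.500).
Jacobian J = [[10·p·q + 2·p + 2·sin(p), 5·p^2 + 6·q + 5], [8·p + 5·q, 5·p]].
At the point, J = [[1.31706, 7.000], [-10.500, -5.000]] (det J = 66.91471).
Solving J·Δ = −F gives Δ = (0.297, 0.277).
Then the next iterate is (p, q)₁ = (-0.703, -0.223).

(-0.703, -0.223)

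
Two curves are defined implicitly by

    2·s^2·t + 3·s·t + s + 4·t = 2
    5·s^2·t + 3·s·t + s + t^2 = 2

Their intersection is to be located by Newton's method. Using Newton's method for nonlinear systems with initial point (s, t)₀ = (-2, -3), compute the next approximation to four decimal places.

At (-2, -3): F = (-22.0000, -37.0000).
Jacobian J = [[4·s·t + 3·t + 1, 2·s^2 + 3·s + 4], [10·s·t + 3·t + 1, 5·s^2 + 3·s + 2·t]].
At the point, J = [[16.0000, 6.0000], [52.0000, 8.0000]] (det J = -184.0000).
Solving J·Δ = −F gives Δ = (0.2500, 3.0000).
Then the next iterate is (s, t)₁ = (-1.7500, 0.0000).

(-1.7500, 0.0000)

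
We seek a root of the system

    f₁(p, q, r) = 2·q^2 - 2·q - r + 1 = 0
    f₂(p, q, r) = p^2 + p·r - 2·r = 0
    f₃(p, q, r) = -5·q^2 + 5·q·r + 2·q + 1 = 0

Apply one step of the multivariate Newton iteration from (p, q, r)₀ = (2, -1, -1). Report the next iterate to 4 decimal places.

(0.6667, -0.1622, -0.0270)

At (2, -1, -1): F = (6.0000, 4.0000, -1.0000).
Jacobian J = [[0, 4·q - 2, -1], [2·p + r, 0, p - 2], [0, -10·q + 5·r + 2, 5·q]].
At the point, J = [[0.0000, -6.0000, -1.0000], [3.0000, 0.0000, 0.0000], [0.0000, 7.0000, -5.0000]] (det J = -111.0000).
Solving J·Δ = −F gives Δ = (-1.3333, 0.8378, 0.9730).
Then the next iterate is (p, q, r)₁ = (0.6667, -0.1622, -0.0270).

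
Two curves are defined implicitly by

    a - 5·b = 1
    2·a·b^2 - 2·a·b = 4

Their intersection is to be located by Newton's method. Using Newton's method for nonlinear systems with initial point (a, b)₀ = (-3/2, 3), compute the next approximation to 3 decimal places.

(-4.889, -1.178)

At (-3/2, 3): F = (-17.500, -22.000).
Jacobian J = [[1, -5], [2·b^2 - 2·b, 4·a·b - 2·a]].
At the point, J = [[1.000, -5.000], [12.000, -15.000]] (det J = 45.000).
Solving J·Δ = −F gives Δ = (-3.389, -4.178).
Then the next iterate is (a, b)₁ = (-4.889, -1.178).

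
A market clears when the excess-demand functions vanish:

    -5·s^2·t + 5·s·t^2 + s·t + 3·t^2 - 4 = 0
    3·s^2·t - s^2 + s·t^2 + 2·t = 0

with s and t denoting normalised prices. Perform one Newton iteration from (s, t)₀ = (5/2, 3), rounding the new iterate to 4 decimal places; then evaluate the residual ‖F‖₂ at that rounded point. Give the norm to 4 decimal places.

At (5/2, 3): F = (49.2500, 78.5000).
Jacobian J = [[-10·s·t + 5·t^2 + t, -5·s^2 + 10·s·t + s + 6·t], [6·s·t - 2·s + t^2, 3·s^2 + 2·s·t + 2]].
At the point, J = [[-27.0000, 64.2500], [49.0000, 35.7500]] (det J = -4113.5000).
Solving J·Δ = −F gives Δ = (-0.7981, -1.1019).
Then the next iterate is (s, t)₁ = (1.7019, 1.8981).
Re-evaluating at (1.7019, 1.8981): F = (13.207726, 23.524647), so ‖F‖₂ = 26.9788.

26.9788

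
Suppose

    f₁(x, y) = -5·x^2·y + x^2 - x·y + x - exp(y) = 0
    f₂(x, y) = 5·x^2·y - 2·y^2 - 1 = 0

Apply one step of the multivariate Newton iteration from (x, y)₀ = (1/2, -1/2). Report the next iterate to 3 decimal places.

(0.664, 0.280)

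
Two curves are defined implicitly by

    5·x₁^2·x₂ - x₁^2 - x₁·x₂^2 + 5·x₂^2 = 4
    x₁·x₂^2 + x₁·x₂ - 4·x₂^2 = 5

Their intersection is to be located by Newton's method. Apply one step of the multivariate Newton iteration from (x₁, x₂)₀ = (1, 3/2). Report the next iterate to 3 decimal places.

(1.549, 0.476)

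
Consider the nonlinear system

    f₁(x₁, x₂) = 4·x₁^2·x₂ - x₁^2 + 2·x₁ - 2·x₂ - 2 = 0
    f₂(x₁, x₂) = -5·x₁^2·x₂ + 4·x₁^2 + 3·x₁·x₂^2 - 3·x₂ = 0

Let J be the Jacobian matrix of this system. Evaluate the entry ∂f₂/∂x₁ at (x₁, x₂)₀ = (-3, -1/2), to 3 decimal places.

∂f₂/∂x₁ = -10·x₁·x₂ + 8·x₁ + 3·x₂^2.
At (-3, -1/2) this is -38.250.

-38.250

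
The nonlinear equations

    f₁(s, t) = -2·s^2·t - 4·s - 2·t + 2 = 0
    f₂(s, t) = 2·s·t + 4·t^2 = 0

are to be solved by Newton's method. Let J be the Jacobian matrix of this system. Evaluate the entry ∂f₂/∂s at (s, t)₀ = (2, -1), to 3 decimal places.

∂f₂/∂s = 2·t.
At (2, -1) this is -2.000.

-2.000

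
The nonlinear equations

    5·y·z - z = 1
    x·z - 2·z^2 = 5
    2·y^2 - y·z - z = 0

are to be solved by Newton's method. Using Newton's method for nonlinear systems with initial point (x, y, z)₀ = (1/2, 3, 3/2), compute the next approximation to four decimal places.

(3.8475, 1.5989, 0.8220)

At (1/2, 3, 3/2): F = (20.0000, -8.7500, 12.0000).
Jacobian J = [[0, 5·z, 5·y - 1], [z, 0, x - 4·z], [0, 4·y - z, -y - 1]].
At the point, J = [[0.0000, 7.5000, 14.0000], [1.5000, 0.0000, -5.5000], [0.0000, 10.5000, -4.0000]] (det J = 265.5000).
Solving J·Δ = −F gives Δ = (3.3475, -1.4011, -0.6780).
Then the next iterate is (x, y, z)₁ = (3.8475, 1.5989, 0.8220).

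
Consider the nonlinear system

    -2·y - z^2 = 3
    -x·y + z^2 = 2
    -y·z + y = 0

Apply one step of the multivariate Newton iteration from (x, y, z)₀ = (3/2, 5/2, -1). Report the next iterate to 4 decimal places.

(13.5000, -10.0000, -9.0000)

At (3/2, 5/2, -1): F = (-9.0000, -4.7500, 5.0000).
Jacobian J = [[0, -2, -2·z], [-y, -x, 2·z], [0, -z + 1, -y]].
At the point, J = [[0.0000, -2.0000, 2.0000], [-2.5000, -1.5000, -2.0000], [0.0000, 2.0000, -2.5000]] (det J = 2.5000).
Solving J·Δ = −F gives Δ = (12.0000, -12.5000, -8.0000).
Then the next iterate is (x, y, z)₁ = (13.5000, -10.0000, -9.0000).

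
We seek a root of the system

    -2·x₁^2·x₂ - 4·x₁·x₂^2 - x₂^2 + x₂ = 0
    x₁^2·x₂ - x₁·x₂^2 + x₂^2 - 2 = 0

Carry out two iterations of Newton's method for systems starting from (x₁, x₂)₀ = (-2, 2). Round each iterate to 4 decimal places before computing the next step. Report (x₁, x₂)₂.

(-1.2169, 0.8663)

At (-2, 2): F = (14.0000, 18.0000).
Jacobian J = [[-4·x₁·x₂ - 4·x₂^2, -2·x₁^2 - 8·x₁·x₂ - 2·x₂ + 1], [2·x₁·x₂ - x₂^2, x₁^2 - 2·x₁·x₂ + 2·x₂]].
At the point, J = [[0.0000, 21.0000], [-12.0000, 16.0000]] (det J = 252.0000).
Solving J·Δ = −F gives Δ = (0.6111, -0.6667).
Then the next iterate is (x₁, x₂)₁ = (-1.3889, 1.3333).
Round to (-1.3889, 1.3333) and repeat: F = (4.287753, 4.818714), J = [[0.296526, 9.289877], [-5.481330, 8.299284]].
Δ = (0.1720, -0.4670), so (x₁, x₂)₂ = (-1.2169, 0.8663).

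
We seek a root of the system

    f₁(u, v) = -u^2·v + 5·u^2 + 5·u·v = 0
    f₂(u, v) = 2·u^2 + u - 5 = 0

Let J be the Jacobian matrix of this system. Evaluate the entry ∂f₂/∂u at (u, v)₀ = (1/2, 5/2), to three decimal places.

3.000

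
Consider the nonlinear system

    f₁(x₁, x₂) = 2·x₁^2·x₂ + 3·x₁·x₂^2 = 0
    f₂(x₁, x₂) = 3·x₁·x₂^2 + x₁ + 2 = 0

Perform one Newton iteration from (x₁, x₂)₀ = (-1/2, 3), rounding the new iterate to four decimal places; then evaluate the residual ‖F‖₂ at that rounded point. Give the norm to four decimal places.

At (-1/2, 3): F = (-12.0000, -12.0000).
Jacobian J = [[4·x₁·x₂ + 3·x₂^2, 2·x₁^2 + 6·x₁·x₂], [3·x₂^2 + 1, 6·x₁·x₂]].
At the point, J = [[21.0000, -8.5000], [28.0000, -9.0000]] (det J = 49.0000).
Solving J·Δ = −F gives Δ = (-0.1224, -1.7143).
Then the next iterate is (x₁, x₂)₁ = (-0.6224, 1.2857).
Re-evaluating at (-0.6224, 1.2857): F = (-2.090414, -1.708927), so ‖F‖₂ = 2.7000.

2.7000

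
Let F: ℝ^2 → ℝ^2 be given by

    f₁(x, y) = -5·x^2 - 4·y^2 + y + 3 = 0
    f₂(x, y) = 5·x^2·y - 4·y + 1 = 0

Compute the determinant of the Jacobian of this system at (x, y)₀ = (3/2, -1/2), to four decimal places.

J = [[-10·x, -8·y + 1], [10·x·y, 5·x^2 - 4]].
At the point, J = [[-15.0000, 5.0000], [-7.5000, 7.2500]].
det J = -71.2500.

-71.2500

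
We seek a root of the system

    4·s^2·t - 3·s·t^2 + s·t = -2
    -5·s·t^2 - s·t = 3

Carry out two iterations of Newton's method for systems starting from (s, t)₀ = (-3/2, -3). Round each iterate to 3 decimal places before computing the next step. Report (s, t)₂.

At (-3/2, -3): F = (20.000, 60.000).
Jacobian J = [[8·s·t - 3·t^2 + t, 4·s^2 - 6·s·t + s], [-5·t^2 - t, -10·s·t - s]].
At the point, J = [[6.000, -19.500], [-42.000, -43.500]] (det J = -1080.000).
Solving J·Δ = −F gives Δ = (0.278, 1.111).
Then the next iterate is (s, t)₁ = (-1.222, -1.889).
Round to (-1.222, -1.889) and repeat: F = (6.10657, 16.49408), J = [[5.87290, -9.09901], [-15.95261, -21.86158]].
Δ = (0.061, 0.710), so (s, t)₂ = (-1.161, -1.179).

(-1.161, -1.179)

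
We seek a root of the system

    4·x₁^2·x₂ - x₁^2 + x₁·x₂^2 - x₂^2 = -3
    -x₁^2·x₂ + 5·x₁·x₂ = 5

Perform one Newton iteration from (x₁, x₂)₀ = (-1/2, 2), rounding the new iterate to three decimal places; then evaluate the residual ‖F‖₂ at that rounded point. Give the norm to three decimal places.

At (-1/2, 2): F = (-1.250, -10.500).
Jacobian J = [[8·x₁·x₂ - 2·x₁ + x₂^2, 4·x₁^2 + 2·x₁·x₂ - 2·x₂], [-2·x₁·x₂ + 5·x₂, -x₁^2 + 5·x₁]].
At the point, J = [[-3.000, -5.000], [12.000, -2.750]] (det J = 68.250).
Solving J·Δ = −F gives Δ = (0.719, -0.681).
Then the next iterate is (x₁, x₂)₁ = (0.219, 1.319).
Re-evaluating at (0.219, 1.319): F = (1.84633, -3.61896), so ‖F‖₂ = 4.063.

4.063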